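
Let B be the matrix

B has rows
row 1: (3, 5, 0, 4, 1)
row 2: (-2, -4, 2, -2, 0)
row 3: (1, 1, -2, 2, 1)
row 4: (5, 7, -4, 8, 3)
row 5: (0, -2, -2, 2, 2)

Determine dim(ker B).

2

Row reduce to echelon form.
R2 ← R2 + (2/3)·R1: [0, -2/3, 2, 2/3, 2/3]
R3 ← R3 − (1/3)·R1: [0, -2/3, -2, 2/3, 2/3]
R4 ← R4 − (5/3)·R1: [0, -4/3, -4, 4/3, 4/3]
R3 ← R3 − R2: [0, 0, -4, 0, 0]
R4 ← R4 − (2)·R2: [0, 0, -8, 0, 0]
R5 ← R5 − (3)·R2: [0, 0, -8, 0, 0]
R4 ← R4 − (2)·R3: [0, 0, 0, 0, 0]
R5 ← R5 − (2)·R3: [0, 0, 0, 0, 0]
3 nonzero rows, so rank(B) = 3.
B has 5 columns; by rank–nullity, nullity = 5 − 3 = 2.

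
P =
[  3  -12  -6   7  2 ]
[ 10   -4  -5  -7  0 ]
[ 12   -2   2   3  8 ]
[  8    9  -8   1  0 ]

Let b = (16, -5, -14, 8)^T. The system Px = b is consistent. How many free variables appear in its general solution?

Row reduce the augmented matrix [P | b].
R2 ← R2 − (10/3)·R1: [0, 36, 15, -91/3, -20/3, -175/3]
R3 ← R3 − (4)·R1: [0, 46, 26, -25, 0, -78]
R4 ← R4 − (8/3)·R1: [0, 41, 8, -53/3, -16/3, -104/3]
R3 ← R3 − (23/18)·R2: [0, 0, 41/6, 743/54, 230/27, -187/54]
R4 ← R4 − (41/36)·R2: [0, 0, -109/12, 1823/108, 61/27, 3431/108]
R4 ← R4 + (109/82)·R3: [0, 0, 0, 25955/738, 5012/369, 10024/369]
The echelon form has 4 nonzero rows, and every pivot lies in the first 5 columns, so rank(P) = rank([P|b]) = 4.
The system is consistent.
Free variables = (unknowns) − (rank) = 5 − 4 = 1.

1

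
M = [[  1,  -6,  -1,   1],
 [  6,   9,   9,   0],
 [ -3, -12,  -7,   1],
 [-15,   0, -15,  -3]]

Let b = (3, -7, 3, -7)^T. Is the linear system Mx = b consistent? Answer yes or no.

Row reduce the augmented matrix [M | b].
R2 ← R2 − (6)·R1: [0, 45, 15, -6, -25]
R3 ← R3 + (3)·R1: [0, -30, -10, 4, 12]
R4 ← R4 + (15)·R1: [0, -90, -30, 12, 38]
R3 ← R3 + (2/3)·R2: [0, 0, 0, 0, -14/3]
R4 ← R4 + (2)·R2: [0, 0, 0, 0, -12]
R4 ← R4 − (18/7)·R3: [0, 0, 0, 0, 0]
The echelon form has 3 nonzero rows; the last pivot sits in the augmented column, so rank(M) = 2 but rank([M|b]) = 3.
Since the ranks differ, the system is inconsistent.

no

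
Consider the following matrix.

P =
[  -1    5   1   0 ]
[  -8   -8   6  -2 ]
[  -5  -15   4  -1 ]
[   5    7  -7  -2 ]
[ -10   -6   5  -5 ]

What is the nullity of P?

Row reduce to echelon form.
R2 ← R2 − (8)·R1: [0, -48, -2, -2]
R3 ← R3 − (5)·R1: [0, -40, -1, -1]
R4 ← R4 + (5)·R1: [0, 32, -2, -2]
R5 ← R5 − (10)·R1: [0, -56, -5, -5]
R3 ← R3 − (5/6)·R2: [0, 0, 2/3, 2/3]
R4 ← R4 + (2/3)·R2: [0, 0, -10/3, -10/3]
R5 ← R5 − (7/6)·R2: [0, 0, -8/3, -8/3]
R4 ← R4 + (5)·R3: [0, 0, 0, 0]
R5 ← R5 + (4)·R3: [0, 0, 0, 0]
3 nonzero rows, so rank(P) = 3.
P has 4 columns; by rank–nullity, nullity = 4 − 3 = 1.

1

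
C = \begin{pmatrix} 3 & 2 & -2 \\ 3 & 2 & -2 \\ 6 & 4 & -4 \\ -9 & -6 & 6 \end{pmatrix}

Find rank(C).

1

Row reduce to echelon form.
R2 ← R2 − R1: [0, 0, 0]
R3 ← R3 − (2)·R1: [0, 0, 0]
R4 ← R4 + (3)·R1: [0, 0, 0]
Echelon form has 1 nonzero row, so rank(C) = 1.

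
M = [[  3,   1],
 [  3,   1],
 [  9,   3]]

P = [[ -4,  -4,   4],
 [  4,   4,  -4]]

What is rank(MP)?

1

First compute MP:
[[ -8,  -8,   8],
 [ -8,  -8,   8],
 [-24, -24,  24]]
Now row reduce the product.
R2 ← R2 − R1: [0, 0, 0]
R3 ← R3 − (3)·R1: [0, 0, 0]
1 nonzero row, so rank(MP) = 1.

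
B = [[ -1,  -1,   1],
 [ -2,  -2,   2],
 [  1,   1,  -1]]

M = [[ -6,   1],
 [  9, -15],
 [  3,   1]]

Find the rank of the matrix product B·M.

First compute BM:
[[  0,  15],
 [  0,  30],
 [  0, -15]]
Now row reduce the product.
R2 ← R2 − (2)·R1: [0, 0]
R3 ← R3 + R1: [0, 0]
1 nonzero row, so rank(BM) = 1.

1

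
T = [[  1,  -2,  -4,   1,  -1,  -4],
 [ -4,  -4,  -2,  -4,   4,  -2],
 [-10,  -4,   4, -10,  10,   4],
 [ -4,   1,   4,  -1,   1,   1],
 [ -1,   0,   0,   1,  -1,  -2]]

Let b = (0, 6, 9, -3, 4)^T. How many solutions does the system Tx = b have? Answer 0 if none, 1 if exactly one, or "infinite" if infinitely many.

0

Row reduce the augmented matrix [T | b].
R2 ← R2 + (4)·R1: [0, -12, -18, 0, 0, -18, 6]
R3 ← R3 + (10)·R1: [0, -24, -36, 0, 0, -36, 9]
R4 ← R4 + (4)·R1: [0, -7, -12, 3, -3, -15, -3]
R5 ← R5 + R1: [0, -2, -4, 2, -2, -6, 4]
R3 ← R3 − (2)·R2: [0, 0, 0, 0, 0, 0, -3]
R4 ← R4 − (7/12)·R2: [0, 0, -3/2, 3, -3, -9/2, -13/2]
R5 ← R5 − (1/6)·R2: [0, 0, -1, 2, -2, -3, 3]
Swap R3 ↔ R4
R5 ← R5 − (2/3)·R3: [0, 0, 0, 0, 0, 0, 22/3]
R5 ← R5 + (22/9)·R4: [0, 0, 0, 0, 0, 0, 0]
The echelon form has 4 nonzero rows; the last pivot sits in the augmented column, so rank(T) = 3 but rank([T|b]) = 4.
Since the ranks differ, the system is inconsistent.
It has no solutions.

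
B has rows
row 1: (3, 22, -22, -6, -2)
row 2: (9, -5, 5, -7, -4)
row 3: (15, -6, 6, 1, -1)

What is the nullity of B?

Row reduce to echelon form.
R2 ← R2 − (3)·R1: [0, -71, 71, 11, 2]
R3 ← R3 − (5)·R1: [0, -116, 116, 31, 9]
R3 ← R3 − (116/71)·R2: [0, 0, 0, 925/71, 407/71]
3 nonzero rows, so rank(B) = 3.
B has 5 columns; by rank–nullity, nullity = 5 − 3 = 2.

2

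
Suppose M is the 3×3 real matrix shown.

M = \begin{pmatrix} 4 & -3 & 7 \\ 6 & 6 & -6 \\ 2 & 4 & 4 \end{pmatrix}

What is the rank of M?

Row reduce to echelon form.
R2 ← R2 − (3/2)·R1: [0, 21/2, -33/2]
R3 ← R3 − (1/2)·R1: [0, 11/2, 1/2]
R3 ← R3 − (11/21)·R2: [0, 0, 64/7]
Echelon form has 3 nonzero rows, so rank(M) = 3.

3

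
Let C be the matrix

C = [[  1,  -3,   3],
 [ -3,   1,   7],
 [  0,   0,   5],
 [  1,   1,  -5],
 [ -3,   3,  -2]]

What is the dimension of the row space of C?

3

Row reduce to echelon form.
R2 ← R2 + (3)·R1: [0, -8, 16]
R4 ← R4 − R1: [0, 4, -8]
R5 ← R5 + (3)·R1: [0, -6, 7]
R4 ← R4 + (1/2)·R2: [0, 0, 0]
R5 ← R5 − (3/4)·R2: [0, 0, -5]
R5 ← R5 + R3: [0, 0, 0]
Echelon form has 3 nonzero rows, so rank(C) = 3.
The row space has dimension equal to the rank: 3.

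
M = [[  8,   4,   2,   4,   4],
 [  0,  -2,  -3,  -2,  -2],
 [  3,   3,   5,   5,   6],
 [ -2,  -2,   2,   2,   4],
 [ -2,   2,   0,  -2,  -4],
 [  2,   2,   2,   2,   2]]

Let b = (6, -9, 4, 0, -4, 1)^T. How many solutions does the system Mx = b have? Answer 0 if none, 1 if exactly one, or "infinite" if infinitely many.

Row reduce the augmented matrix [M | b].
R3 ← R3 − (3/8)·R1: [0, 3/2, 17/4, 7/2, 9/2, 7/4]
R4 ← R4 + (1/4)·R1: [0, -1, 5/2, 3, 5, 3/2]
R5 ← R5 + (1/4)·R1: [0, 3, 1/2, -1, -3, -5/2]
R6 ← R6 − (1/4)·R1: [0, 1, 3/2, 1, 1, -1/2]
R3 ← R3 + (3/4)·R2: [0, 0, 2, 2, 3, -5]
R4 ← R4 − (1/2)·R2: [0, 0, 4, 4, 6, 6]
R5 ← R5 + (3/2)·R2: [0, 0, -4, -4, -6, -16]
R6 ← R6 + (1/2)·R2: [0, 0, 0, 0, 0, -5]
R4 ← R4 − (2)·R3: [0, 0, 0, 0, 0, 16]
R5 ← R5 + (2)·R3: [0, 0, 0, 0, 0, -26]
R5 ← R5 + (13/8)·R4: [0, 0, 0, 0, 0, 0]
R6 ← R6 + (5/16)·R4: [0, 0, 0, 0, 0, 0]
The echelon form has 4 nonzero rows; the last pivot sits in the augmented column, so rank(M) = 3 but rank([M|b]) = 4.
Since the ranks differ, the system is inconsistent.
It has no solutions.

0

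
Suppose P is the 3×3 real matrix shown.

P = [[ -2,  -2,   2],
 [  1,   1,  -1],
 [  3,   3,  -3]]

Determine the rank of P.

Row reduce to echelon form.
R2 ← R2 + (1/2)·R1: [0, 0, 0]
R3 ← R3 + (3/2)·R1: [0, 0, 0]
Echelon form has 1 nonzero row, so rank(P) = 1.

1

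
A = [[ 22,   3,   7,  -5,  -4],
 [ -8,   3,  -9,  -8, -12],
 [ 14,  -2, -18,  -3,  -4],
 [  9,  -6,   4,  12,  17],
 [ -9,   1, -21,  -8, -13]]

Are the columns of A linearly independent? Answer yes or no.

no

Row reduce A to echelon form.
R2 ← R2 + (4/11)·R1: [0, 45/11, -71/11, -108/11, -148/11]
R3 ← R3 − (7/11)·R1: [0, -43/11, -247/11, 2/11, -16/11]
R4 ← R4 − (9/22)·R1: [0, -159/22, 25/22, 309/22, 205/11]
R5 ← R5 + (9/22)·R1: [0, 49/22, -399/22, -221/22, -161/11]
R3 ← R3 + (43/45)·R2: [0, 0, -1288/45, -46/5, -644/45]
R4 ← R4 + (53/30)·R2: [0, 0, -154/15, -33/10, -77/15]
R5 ← R5 − (49/90)·R2: [0, 0, -658/45, -47/10, -329/45]
R4 ← R4 − (33/92)·R3: [0, 0, 0, 0, 0]
R5 ← R5 − (47/92)·R3: [0, 0, 0, 0, 0]
3 pivots among 5 columns.
Only 3 < 5 pivot columns, so the columns are linearly dependent.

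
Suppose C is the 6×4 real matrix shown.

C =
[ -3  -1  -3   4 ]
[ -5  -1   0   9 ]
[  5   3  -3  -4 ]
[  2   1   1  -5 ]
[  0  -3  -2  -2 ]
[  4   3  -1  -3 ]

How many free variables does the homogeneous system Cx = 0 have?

Row reduce to echelon form.
R2 ← R2 − (5/3)·R1: [0, 2/3, 5, 7/3]
R3 ← R3 + (5/3)·R1: [0, 4/3, -8, 8/3]
R4 ← R4 + (2/3)·R1: [0, 1/3, -1, -7/3]
R6 ← R6 + (4/3)·R1: [0, 5/3, -5, 7/3]
R3 ← R3 − (2)·R2: [0, 0, -18, -2]
R4 ← R4 − (1/2)·R2: [0, 0, -7/2, -7/2]
R5 ← R5 + (9/2)·R2: [0, 0, 41/2, 17/2]
R6 ← R6 − (5/2)·R2: [0, 0, -35/2, -7/2]
R4 ← R4 − (7/36)·R3: [0, 0, 0, -28/9]
R5 ← R5 + (41/36)·R3: [0, 0, 0, 56/9]
R6 ← R6 − (35/36)·R3: [0, 0, 0, -14/9]
R5 ← R5 + (2)·R4: [0, 0, 0, 0]
R6 ← R6 − (1/2)·R4: [0, 0, 0, 0]
4 nonzero rows, so rank(C) = 4.
C has 4 columns; by rank–nullity, nullity = 4 − 4 = 0.

0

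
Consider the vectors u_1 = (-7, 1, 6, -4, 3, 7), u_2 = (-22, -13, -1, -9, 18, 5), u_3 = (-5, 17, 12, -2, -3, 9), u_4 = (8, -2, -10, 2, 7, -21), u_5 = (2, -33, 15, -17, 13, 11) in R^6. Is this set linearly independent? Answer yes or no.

Form the matrix with these vectors as rows and row reduce.
R2 ← R2 − (22/7)·R1: [0, -113/7, -139/7, 25/7, 60/7, -17]
R3 ← R3 − (5/7)·R1: [0, 114/7, 54/7, 6/7, -36/7, 4]
R4 ← R4 + (8/7)·R1: [0, -6/7, -22/7, -18/7, 73/7, -13]
R5 ← R5 + (2/7)·R1: [0, -229/7, 117/7, -127/7, 97/7, 13]
R3 ← R3 + (114/113)·R2: [0, 0, -1392/113, 504/113, 396/113, -1486/113]
R4 ← R4 − (6/113)·R2: [0, 0, -236/113, -312/113, 1127/113, -1367/113]
R5 ← R5 − (229/113)·R2: [0, 0, 6436/113, -2868/113, -397/113, 5362/113]
R4 ← R4 − (59/348)·R3: [0, 0, 0, -102/29, 272/29, -1717/174]
R5 ← R5 + (1609/348)·R3: [0, 0, 0, -138/29, 368/29, -2323/174]
R5 ← R5 − (23/17)·R4: [0, 0, 0, 0, 0, 0]
4 nonzero rows, so the 5 vectors span a space of dimension 4.
Since 4 < 5, the vectors are linearly dependent.

no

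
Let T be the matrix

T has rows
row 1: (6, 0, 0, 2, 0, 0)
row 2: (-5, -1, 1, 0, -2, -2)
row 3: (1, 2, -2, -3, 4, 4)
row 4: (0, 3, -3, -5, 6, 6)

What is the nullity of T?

4

Row reduce to echelon form.
R2 ← R2 + (5/6)·R1: [0, -1, 1, 5/3, -2, -2]
R3 ← R3 − (1/6)·R1: [0, 2, -2, -10/3, 4, 4]
R3 ← R3 + (2)·R2: [0, 0, 0, 0, 0, 0]
R4 ← R4 + (3)·R2: [0, 0, 0, 0, 0, 0]
2 nonzero rows, so rank(T) = 2.
T has 6 columns; by rank–nullity, nullity = 6 − 2 = 4.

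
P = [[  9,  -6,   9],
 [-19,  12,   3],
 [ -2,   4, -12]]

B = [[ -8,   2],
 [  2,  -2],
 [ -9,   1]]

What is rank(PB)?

2

First compute PB:
[[-165,  39],
 [149, -59],
 [132, -24]]
Now row reduce the product.
R2 ← R2 + (149/165)·R1: [0, -1308/55]
R3 ← R3 + (4/5)·R1: [0, 36/5]
R3 ← R3 + (33/109)·R2: [0, 0]
2 nonzero rows, so rank(PB) = 2.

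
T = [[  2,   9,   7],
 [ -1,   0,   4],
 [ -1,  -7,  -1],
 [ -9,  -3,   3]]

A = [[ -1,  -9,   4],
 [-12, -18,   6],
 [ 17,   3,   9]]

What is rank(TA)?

First compute TA:
[[  9, -159, 125],
 [ 69,  21,  32],
 [ 68, 132, -55],
 [ 96, 144, -27]]
Now row reduce the product.
R2 ← R2 − (23/3)·R1: [0, 1240, -2779/3]
R3 ← R3 − (68/9)·R1: [0, 4000/3, -8995/9]
R4 ← R4 − (32/3)·R1: [0, 1840, -4081/3]
R3 ← R3 − (100/93)·R2: [0, 0, -105/31]
R4 ← R4 − (46/31)·R2: [0, 0, 441/31]
R4 ← R4 + (21/5)·R3: [0, 0, 0]
3 nonzero rows, so rank(TA) = 3.

3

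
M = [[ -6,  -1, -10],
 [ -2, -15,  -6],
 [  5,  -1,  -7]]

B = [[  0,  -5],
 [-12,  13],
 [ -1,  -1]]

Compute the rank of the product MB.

First compute MB:
[[ 22,  27],
 [186, -179],
 [ 19, -31]]
Now row reduce the product.
R2 ← R2 − (93/11)·R1: [0, -4480/11]
R3 ← R3 − (19/22)·R1: [0, -1195/22]
R3 ← R3 − (239/1792)·R2: [0, 0]
2 nonzero rows, so rank(MB) = 2.

2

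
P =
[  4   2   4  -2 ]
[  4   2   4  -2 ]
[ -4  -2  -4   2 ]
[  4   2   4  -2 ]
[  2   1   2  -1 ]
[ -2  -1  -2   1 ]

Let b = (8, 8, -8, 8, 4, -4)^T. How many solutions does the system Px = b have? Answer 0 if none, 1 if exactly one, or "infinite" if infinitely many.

Row reduce the augmented matrix [P | b].
R2 ← R2 − R1: [0, 0, 0, 0, 0]
R3 ← R3 + R1: [0, 0, 0, 0, 0]
R4 ← R4 − R1: [0, 0, 0, 0, 0]
R5 ← R5 − (1/2)·R1: [0, 0, 0, 0, 0]
R6 ← R6 + (1/2)·R1: [0, 0, 0, 0, 0]
The echelon form has 1 nonzero rows, and every pivot lies in the first 4 columns, so rank(P) = rank([P|b]) = 1.
The system is consistent.
rank = 1 < 4 unknowns, so there are infinitely many solutions.

infinite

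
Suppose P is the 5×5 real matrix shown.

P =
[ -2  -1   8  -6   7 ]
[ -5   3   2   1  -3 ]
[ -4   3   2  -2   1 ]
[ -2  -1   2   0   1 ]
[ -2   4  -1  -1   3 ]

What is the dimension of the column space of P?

Row reduce to echelon form.
R2 ← R2 − (5/2)·R1: [0, 11/2, -18, 16, -41/2]
R3 ← R3 − (2)·R1: [0, 5, -14, 10, -13]
R4 ← R4 − R1: [0, 0, -6, 6, -6]
R5 ← R5 − R1: [0, 5, -9, 5, -4]
R3 ← R3 − (10/11)·R2: [0, 0, 26/11, -50/11, 62/11]
R5 ← R5 − (10/11)·R2: [0, 0, 81/11, -105/11, 161/11]
R4 ← R4 + (33/13)·R3: [0, 0, 0, -72/13, 108/13]
R5 ← R5 − (81/26)·R3: [0, 0, 0, 60/13, -38/13]
R5 ← R5 + (5/6)·R4: [0, 0, 0, 0, 4]
Echelon form has 5 nonzero rows, so rank(P) = 5.
The column space has dimension equal to the rank: 5.

5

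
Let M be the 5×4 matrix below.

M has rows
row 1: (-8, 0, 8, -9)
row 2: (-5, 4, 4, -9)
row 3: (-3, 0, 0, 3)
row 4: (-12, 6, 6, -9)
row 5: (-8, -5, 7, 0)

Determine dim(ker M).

Row reduce to echelon form.
R2 ← R2 − (5/8)·R1: [0, 4, -1, -27/8]
R3 ← R3 − (3/8)·R1: [0, 0, -3, 51/8]
R4 ← R4 − (3/2)·R1: [0, 6, -6, 9/2]
R5 ← R5 − R1: [0, -5, -1, 9]
R4 ← R4 − (3/2)·R2: [0, 0, -9/2, 153/16]
R5 ← R5 + (5/4)·R2: [0, 0, -9/4, 153/32]
R4 ← R4 − (3/2)·R3: [0, 0, 0, 0]
R5 ← R5 − (3/4)·R3: [0, 0, 0, 0]
3 nonzero rows, so rank(M) = 3.
M has 4 columns; by rank–nullity, nullity = 4 − 3 = 1.

1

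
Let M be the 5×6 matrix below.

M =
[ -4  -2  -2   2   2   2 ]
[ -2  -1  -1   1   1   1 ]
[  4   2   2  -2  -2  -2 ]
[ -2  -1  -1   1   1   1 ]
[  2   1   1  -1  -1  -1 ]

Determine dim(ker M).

5

Row reduce to echelon form.
R2 ← R2 − (1/2)·R1: [0, 0, 0, 0, 0, 0]
R3 ← R3 + R1: [0, 0, 0, 0, 0, 0]
R4 ← R4 − (1/2)·R1: [0, 0, 0, 0, 0, 0]
R5 ← R5 + (1/2)·R1: [0, 0, 0, 0, 0, 0]
1 nonzero row, so rank(M) = 1.
M has 6 columns; by rank–nullity, nullity = 6 − 1 = 5.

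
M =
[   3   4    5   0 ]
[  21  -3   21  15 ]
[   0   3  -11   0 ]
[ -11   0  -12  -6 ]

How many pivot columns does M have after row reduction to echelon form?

4

Row reduce to echelon form.
R2 ← R2 − (7)·R1: [0, -31, -14, 15]
R4 ← R4 + (11/3)·R1: [0, 44/3, 19/3, -6]
R3 ← R3 + (3/31)·R2: [0, 0, -383/31, 45/31]
R4 ← R4 + (44/93)·R2: [0, 0, -9/31, 34/31]
R4 ← R4 − (9/383)·R3: [0, 0, 0, 407/383]
Echelon form has 4 nonzero rows, so rank(M) = 4.
Each nonzero row contributes one pivot column: 4 pivot columns.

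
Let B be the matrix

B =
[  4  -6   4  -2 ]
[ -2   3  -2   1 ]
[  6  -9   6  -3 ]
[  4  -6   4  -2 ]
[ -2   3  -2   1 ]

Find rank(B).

1

Row reduce to echelon form.
R2 ← R2 + (1/2)·R1: [0, 0, 0, 0]
R3 ← R3 − (3/2)·R1: [0, 0, 0, 0]
R4 ← R4 − R1: [0, 0, 0, 0]
R5 ← R5 + (1/2)·R1: [0, 0, 0, 0]
Echelon form has 1 nonzero row, so rank(B) = 1.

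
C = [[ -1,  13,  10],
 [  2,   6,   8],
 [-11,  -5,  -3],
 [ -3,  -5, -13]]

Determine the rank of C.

3

Row reduce to echelon form.
R2 ← R2 + (2)·R1: [0, 32, 28]
R3 ← R3 − (11)·R1: [0, -148, -113]
R4 ← R4 − (3)·R1: [0, -44, -43]
R3 ← R3 + (37/8)·R2: [0, 0, 33/2]
R4 ← R4 + (11/8)·R2: [0, 0, -9/2]
R4 ← R4 + (3/11)·R3: [0, 0, 0]
Echelon form has 3 nonzero rows, so rank(C) = 3.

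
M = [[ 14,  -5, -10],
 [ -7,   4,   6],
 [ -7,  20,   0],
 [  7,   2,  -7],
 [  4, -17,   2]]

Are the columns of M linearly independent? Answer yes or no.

yes

Row reduce M to echelon form.
R2 ← R2 + (1/2)·R1: [0, 3/2, 1]
R3 ← R3 + (1/2)·R1: [0, 35/2, -5]
R4 ← R4 − (1/2)·R1: [0, 9/2, -2]
R5 ← R5 − (2/7)·R1: [0, -109/7, 34/7]
R3 ← R3 − (35/3)·R2: [0, 0, -50/3]
R4 ← R4 − (3)·R2: [0, 0, -5]
R5 ← R5 + (218/21)·R2: [0, 0, 320/21]
R4 ← R4 − (3/10)·R3: [0, 0, 0]
R5 ← R5 + (32/35)·R3: [0, 0, 0]
3 pivots among 3 columns.
Every column is a pivot column, so the columns are linearly independent.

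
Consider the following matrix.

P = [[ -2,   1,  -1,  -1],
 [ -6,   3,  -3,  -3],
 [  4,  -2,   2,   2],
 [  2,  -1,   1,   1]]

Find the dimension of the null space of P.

Row reduce to echelon form.
R2 ← R2 − (3)·R1: [0, 0, 0, 0]
R3 ← R3 + (2)·R1: [0, 0, 0, 0]
R4 ← R4 + R1: [0, 0, 0, 0]
1 nonzero row, so rank(P) = 1.
P has 4 columns; by rank–nullity, nullity = 4 − 1 = 3.

3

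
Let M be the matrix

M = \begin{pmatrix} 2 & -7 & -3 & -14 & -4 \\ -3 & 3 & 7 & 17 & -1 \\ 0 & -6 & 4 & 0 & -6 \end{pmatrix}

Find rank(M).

Row reduce to echelon form.
R2 ← R2 + (3/2)·R1: [0, -15/2, 5/2, -4, -7]
R3 ← R3 − (4/5)·R2: [0, 0, 2, 16/5, -2/5]
Echelon form has 3 nonzero rows, so rank(M) = 3.

3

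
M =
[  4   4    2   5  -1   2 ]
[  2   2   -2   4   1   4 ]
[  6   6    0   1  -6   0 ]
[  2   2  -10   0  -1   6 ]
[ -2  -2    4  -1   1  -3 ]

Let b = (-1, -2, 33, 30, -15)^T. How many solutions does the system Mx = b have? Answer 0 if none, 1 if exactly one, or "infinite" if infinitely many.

infinite

Row reduce the augmented matrix [M | b].
R2 ← R2 − (1/2)·R1: [0, 0, -3, 3/2, 3/2, 3, -3/2]
R3 ← R3 − (3/2)·R1: [0, 0, -3, -13/2, -9/2, -3, 69/2]
R4 ← R4 − (1/2)·R1: [0, 0, -11, -5/2, -1/2, 5, 61/2]
R5 ← R5 + (1/2)·R1: [0, 0, 5, 3/2, 1/2, -2, -31/2]
R3 ← R3 − R2: [0, 0, 0, -8, -6, -6, 36]
R4 ← R4 − (11/3)·R2: [0, 0, 0, -8, -6, -6, 36]
R5 ← R5 + (5/3)·R2: [0, 0, 0, 4, 3, 3, -18]
R4 ← R4 − R3: [0, 0, 0, 0, 0, 0, 0]
R5 ← R5 + (1/2)·R3: [0, 0, 0, 0, 0, 0, 0]
The echelon form has 3 nonzero rows, and every pivot lies in the first 6 columns, so rank(M) = rank([M|b]) = 3.
The system is consistent.
rank = 3 < 6 unknowns, so there are infinitely many solutions.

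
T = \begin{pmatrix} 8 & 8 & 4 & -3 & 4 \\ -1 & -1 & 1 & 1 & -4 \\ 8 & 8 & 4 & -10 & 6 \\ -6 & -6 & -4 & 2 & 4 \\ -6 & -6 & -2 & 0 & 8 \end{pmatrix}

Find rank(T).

4

Row reduce to echelon form.
R2 ← R2 + (1/8)·R1: [0, 0, 3/2, 5/8, -7/2]
R3 ← R3 − R1: [0, 0, 0, -7, 2]
R4 ← R4 + (3/4)·R1: [0, 0, -1, -1/4, 7]
R5 ← R5 + (3/4)·R1: [0, 0, 1, -9/4, 11]
R4 ← R4 + (2/3)·R2: [0, 0, 0, 1/6, 14/3]
R5 ← R5 − (2/3)·R2: [0, 0, 0, -8/3, 40/3]
R4 ← R4 + (1/42)·R3: [0, 0, 0, 0, 33/7]
R5 ← R5 − (8/21)·R3: [0, 0, 0, 0, 88/7]
R5 ← R5 − (8/3)·R4: [0, 0, 0, 0, 0]
Echelon form has 4 nonzero rows, so rank(T) = 4.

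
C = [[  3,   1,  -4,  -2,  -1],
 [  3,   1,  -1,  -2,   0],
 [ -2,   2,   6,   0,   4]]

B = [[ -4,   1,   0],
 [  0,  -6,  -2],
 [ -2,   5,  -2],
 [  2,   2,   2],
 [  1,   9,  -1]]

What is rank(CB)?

3

First compute CB:
[[ -9, -36,   3],
 [-14, -12,  -4],
 [  0,  52, -20]]
Now row reduce the product.
R2 ← R2 − (14/9)·R1: [0, 44, -26/3]
R3 ← R3 − (13/11)·R2: [0, 0, -322/33]
3 nonzero rows, so rank(CB) = 3.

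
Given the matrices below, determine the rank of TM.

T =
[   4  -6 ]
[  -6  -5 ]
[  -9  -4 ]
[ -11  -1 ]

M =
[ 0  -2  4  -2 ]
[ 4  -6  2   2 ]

First compute TM:
[[-24,  28,   4, -20],
 [-20,  42, -34,   2],
 [-16,  42, -44,  10],
 [ -4,  28, -46,  20]]
Now row reduce the product.
R2 ← R2 − (5/6)·R1: [0, 56/3, -112/3, 56/3]
R3 ← R3 − (2/3)·R1: [0, 70/3, -140/3, 70/3]
R4 ← R4 − (1/6)·R1: [0, 70/3, -140/3, 70/3]
R3 ← R3 − (5/4)·R2: [0, 0, 0, 0]
R4 ← R4 − (5/4)·R2: [0, 0, 0, 0]
2 nonzero rows, so rank(TM) = 2.

2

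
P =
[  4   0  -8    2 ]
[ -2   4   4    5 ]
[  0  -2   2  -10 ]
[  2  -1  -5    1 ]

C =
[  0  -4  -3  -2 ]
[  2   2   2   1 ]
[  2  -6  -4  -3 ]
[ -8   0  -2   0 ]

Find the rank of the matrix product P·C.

2

First compute PC:
[[-32,  32,  16,  16],
 [-24,  -8, -12,  -4],
 [ 80, -16,   8,  -8],
 [-20,  20,  10,  10]]
Now row reduce the product.
R2 ← R2 − (3/4)·R1: [0, -32, -24, -16]
R3 ← R3 + (5/2)·R1: [0, 64, 48, 32]
R4 ← R4 − (5/8)·R1: [0, 0, 0, 0]
R3 ← R3 + (2)·R2: [0, 0, 0, 0]
2 nonzero rows, so rank(PC) = 2.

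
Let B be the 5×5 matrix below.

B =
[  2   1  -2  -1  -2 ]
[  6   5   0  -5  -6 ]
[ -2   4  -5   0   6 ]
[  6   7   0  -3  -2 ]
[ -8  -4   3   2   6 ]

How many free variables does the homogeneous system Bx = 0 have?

Row reduce to echelon form.
R2 ← R2 − (3)·R1: [0, 2, 6, -2, 0]
R3 ← R3 + R1: [0, 5, -7, -1, 4]
R4 ← R4 − (3)·R1: [0, 4, 6, 0, 4]
R5 ← R5 + (4)·R1: [0, 0, -5, -2, -2]
R3 ← R3 − (5/2)·R2: [0, 0, -22, 4, 4]
R4 ← R4 − (2)·R2: [0, 0, -6, 4, 4]
R4 ← R4 − (3/11)·R3: [0, 0, 0, 32/11, 32/11]
R5 ← R5 − (5/22)·R3: [0, 0, 0, -32/11, -32/11]
R5 ← R5 + R4: [0, 0, 0, 0, 0]
4 nonzero rows, so rank(B) = 4.
B has 5 columns; by rank–nullity, nullity = 5 − 4 = 1.

1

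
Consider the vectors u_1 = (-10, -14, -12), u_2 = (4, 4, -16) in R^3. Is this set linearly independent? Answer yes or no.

Form the matrix with these vectors as rows and row reduce.
R2 ← R2 + (2/5)·R1: [0, -8/5, -104/5]
2 nonzero rows, so the 2 vectors span a space of dimension 2.
Since 2 = 2, the vectors are linearly independent.

yes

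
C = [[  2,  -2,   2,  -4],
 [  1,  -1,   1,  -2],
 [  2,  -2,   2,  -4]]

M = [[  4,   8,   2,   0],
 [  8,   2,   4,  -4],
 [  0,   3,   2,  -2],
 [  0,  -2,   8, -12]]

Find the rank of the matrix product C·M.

First compute CM:
[[ -8,  26, -32,  52],
 [ -4,  13, -16,  26],
 [ -8,  26, -32,  52]]
Now row reduce the product.
R2 ← R2 − (1/2)·R1: [0, 0, 0, 0]
R3 ← R3 − R1: [0, 0, 0, 0]
1 nonzero row, so rank(CM) = 1.

1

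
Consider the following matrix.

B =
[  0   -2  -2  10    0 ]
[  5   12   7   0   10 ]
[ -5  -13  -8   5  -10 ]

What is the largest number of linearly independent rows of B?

Row reduce to echelon form.
Swap R1 ↔ R2
R3 ← R3 + R1: [0, -1, -1, 5, 0]
R3 ← R3 − (1/2)·R2: [0, 0, 0, 0, 0]
Echelon form has 2 nonzero rows, so rank(B) = 2.
The rank gives the maximum number of linearly independent rows: 2.

2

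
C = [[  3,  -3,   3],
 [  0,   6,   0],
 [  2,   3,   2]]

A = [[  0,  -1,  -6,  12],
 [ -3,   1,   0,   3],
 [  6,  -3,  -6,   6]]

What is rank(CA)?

2

First compute CA:
[[ 27, -15, -36,  45],
 [-18,   6,   0,  18],
 [  3,  -5, -24,  45]]
Now row reduce the product.
R2 ← R2 + (2/3)·R1: [0, -4, -24, 48]
R3 ← R3 − (1/9)·R1: [0, -10/3, -20, 40]
R3 ← R3 − (5/6)·R2: [0, 0, 0, 0]
2 nonzero rows, so rank(CA) = 2.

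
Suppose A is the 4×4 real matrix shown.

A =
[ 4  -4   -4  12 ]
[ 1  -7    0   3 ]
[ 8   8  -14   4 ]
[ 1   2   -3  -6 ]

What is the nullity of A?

Row reduce to echelon form.
R2 ← R2 − (1/4)·R1: [0, -6, 1, 0]
R3 ← R3 − (2)·R1: [0, 16, -6, -20]
R4 ← R4 − (1/4)·R1: [0, 3, -2, -9]
R3 ← R3 + (8/3)·R2: [0, 0, -10/3, -20]
R4 ← R4 + (1/2)·R2: [0, 0, -3/2, -9]
R4 ← R4 − (9/20)·R3: [0, 0, 0, 0]
3 nonzero rows, so rank(A) = 3.
A has 4 columns; by rank–nullity, nullity = 4 − 3 = 1.

1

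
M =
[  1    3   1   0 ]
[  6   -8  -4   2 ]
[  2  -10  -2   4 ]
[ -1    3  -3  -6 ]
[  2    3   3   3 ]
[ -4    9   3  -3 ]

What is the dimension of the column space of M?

3

Row reduce to echelon form.
R2 ← R2 − (6)·R1: [0, -26, -10, 2]
R3 ← R3 − (2)·R1: [0, -16, -4, 4]
R4 ← R4 + R1: [0, 6, -2, -6]
R5 ← R5 − (2)·R1: [0, -3, 1, 3]
R6 ← R6 + (4)·R1: [0, 21, 7, -3]
R3 ← R3 − (8/13)·R2: [0, 0, 28/13, 36/13]
R4 ← R4 + (3/13)·R2: [0, 0, -56/13, -72/13]
R5 ← R5 − (3/26)·R2: [0, 0, 28/13, 36/13]
R6 ← R6 + (21/26)·R2: [0, 0, -14/13, -18/13]
R4 ← R4 + (2)·R3: [0, 0, 0, 0]
R5 ← R5 − R3: [0, 0, 0, 0]
R6 ← R6 + (1/2)·R3: [0, 0, 0, 0]
Echelon form has 3 nonzero rows, so rank(M) = 3.
The column space has dimension equal to the rank: 3.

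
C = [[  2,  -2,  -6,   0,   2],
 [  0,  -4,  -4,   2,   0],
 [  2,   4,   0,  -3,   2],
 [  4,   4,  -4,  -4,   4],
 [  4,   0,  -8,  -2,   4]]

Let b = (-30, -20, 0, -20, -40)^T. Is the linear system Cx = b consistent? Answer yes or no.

yes

Row reduce the augmented matrix [C | b].
R3 ← R3 − R1: [0, 6, 6, -3, 0, 30]
R4 ← R4 − (2)·R1: [0, 8, 8, -4, 0, 40]
R5 ← R5 − (2)·R1: [0, 4, 4, -2, 0, 20]
R3 ← R3 + (3/2)·R2: [0, 0, 0, 0, 0, 0]
R4 ← R4 + (2)·R2: [0, 0, 0, 0, 0, 0]
R5 ← R5 + R2: [0, 0, 0, 0, 0, 0]
The echelon form has 2 nonzero rows, and every pivot lies in the first 5 columns, so rank(C) = rank([C|b]) = 2.
The system is consistent.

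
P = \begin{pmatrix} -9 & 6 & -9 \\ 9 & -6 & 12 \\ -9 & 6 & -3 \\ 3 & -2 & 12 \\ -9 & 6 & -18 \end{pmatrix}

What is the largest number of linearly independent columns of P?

Row reduce to echelon form.
R2 ← R2 + R1: [0, 0, 3]
R3 ← R3 − R1: [0, 0, 6]
R4 ← R4 + (1/3)·R1: [0, 0, 9]
R5 ← R5 − R1: [0, 0, -9]
R3 ← R3 − (2)·R2: [0, 0, 0]
R4 ← R4 − (3)·R2: [0, 0, 0]
R5 ← R5 + (3)·R2: [0, 0, 0]
Echelon form has 2 nonzero rows, so rank(P) = 2.
The rank gives the maximum number of linearly independent columns: 2.

2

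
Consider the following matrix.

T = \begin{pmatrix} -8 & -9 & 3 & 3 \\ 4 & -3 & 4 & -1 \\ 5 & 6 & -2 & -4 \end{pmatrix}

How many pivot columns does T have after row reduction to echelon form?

Row reduce to echelon form.
R2 ← R2 + (1/2)·R1: [0, -15/2, 11/2, 1/2]
R3 ← R3 + (5/8)·R1: [0, 3/8, -1/8, -17/8]
R3 ← R3 + (1/20)·R2: [0, 0, 3/20, -21/10]
Echelon form has 3 nonzero rows, so rank(T) = 3.
Each nonzero row contributes one pivot column: 3 pivot columns.

3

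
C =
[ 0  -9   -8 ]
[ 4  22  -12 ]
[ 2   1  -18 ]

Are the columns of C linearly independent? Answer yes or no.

Row reduce C to echelon form.
Swap R1 ↔ R2
R3 ← R3 − (1/2)·R1: [0, -10, -12]
R3 ← R3 − (10/9)·R2: [0, 0, -28/9]
3 pivots among 3 columns.
Every column is a pivot column, so the columns are linearly independent.

yes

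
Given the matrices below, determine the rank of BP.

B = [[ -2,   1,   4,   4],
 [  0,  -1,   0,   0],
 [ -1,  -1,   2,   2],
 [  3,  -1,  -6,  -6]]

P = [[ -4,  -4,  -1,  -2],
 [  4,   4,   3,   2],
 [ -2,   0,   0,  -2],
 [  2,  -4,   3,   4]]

2

First compute BP:
[[ 12,  -4,  17,  14],
 [ -4,  -4,  -3,  -2],
 [  0,  -8,   4,   4],
 [-16,   8, -24, -20]]
Now row reduce the product.
R2 ← R2 + (1/3)·R1: [0, -16/3, 8/3, 8/3]
R4 ← R4 + (4/3)·R1: [0, 8/3, -4/3, -4/3]
R3 ← R3 − (3/2)·R2: [0, 0, 0, 0]
R4 ← R4 + (1/2)·R2: [0, 0, 0, 0]
2 nonzero rows, so rank(BP) = 2.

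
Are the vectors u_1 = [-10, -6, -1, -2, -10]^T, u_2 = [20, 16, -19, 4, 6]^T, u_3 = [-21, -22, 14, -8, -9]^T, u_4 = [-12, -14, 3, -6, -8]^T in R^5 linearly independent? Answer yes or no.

Form the matrix with these vectors as rows and row reduce.
R2 ← R2 + (2)·R1: [0, 4, -21, 0, -14]
R3 ← R3 − (21/10)·R1: [0, -47/5, 161/10, -19/5, 12]
R4 ← R4 − (6/5)·R1: [0, -34/5, 21/5, -18/5, 4]
R3 ← R3 + (47/20)·R2: [0, 0, -133/4, -19/5, -209/10]
R4 ← R4 + (17/10)·R2: [0, 0, -63/2, -18/5, -99/5]
R4 ← R4 − (18/19)·R3: [0, 0, 0, 0, 0]
3 nonzero rows, so the 4 vectors span a space of dimension 3.
Since 3 < 4, the vectors are linearly dependent.

no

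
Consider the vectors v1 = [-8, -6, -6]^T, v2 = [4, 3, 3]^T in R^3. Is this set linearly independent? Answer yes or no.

no

Form the matrix with these vectors as rows and row reduce.
R2 ← R2 + (1/2)·R1: [0, 0, 0]
1 nonzero row, so the 2 vectors span a space of dimension 1.
Since 1 < 2, the vectors are linearly dependent.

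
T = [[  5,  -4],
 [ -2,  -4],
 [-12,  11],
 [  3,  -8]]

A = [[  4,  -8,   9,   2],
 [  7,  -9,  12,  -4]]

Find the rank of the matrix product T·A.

First compute TA:
[[ -8,  -4,  -3,  26],
 [-36,  52, -66,  12],
 [ 29,  -3,  24, -68],
 [-44,  48, -69,  38]]
Now row reduce the product.
R2 ← R2 − (9/2)·R1: [0, 70, -105/2, -105]
R3 ← R3 + (29/8)·R1: [0, -35/2, 105/8, 105/4]
R4 ← R4 − (11/2)·R1: [0, 70, -105/2, -105]
R3 ← R3 + (1/4)·R2: [0, 0, 0, 0]
R4 ← R4 − R2: [0, 0, 0, 0]
2 nonzero rows, so rank(TA) = 2.

2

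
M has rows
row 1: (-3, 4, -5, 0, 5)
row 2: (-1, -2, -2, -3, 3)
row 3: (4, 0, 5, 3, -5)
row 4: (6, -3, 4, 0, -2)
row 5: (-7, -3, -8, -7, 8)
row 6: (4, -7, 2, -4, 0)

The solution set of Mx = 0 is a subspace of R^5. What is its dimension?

Row reduce to echelon form.
R2 ← R2 − (1/3)·R1: [0, -10/3, -1/3, -3, 4/3]
R3 ← R3 + (4/3)·R1: [0, 16/3, -5/3, 3, 5/3]
R4 ← R4 + (2)·R1: [0, 5, -6, 0, 8]
R5 ← R5 − (7/3)·R1: [0, -37/3, 11/3, -7, -11/3]
R6 ← R6 + (4/3)·R1: [0, -5/3, -14/3, -4, 20/3]
R3 ← R3 + (8/5)·R2: [0, 0, -11/5, -9/5, 19/5]
R4 ← R4 + (3/2)·R2: [0, 0, -13/2, -9/2, 10]
R5 ← R5 − (37/10)·R2: [0, 0, 49/10, 41/10, -43/5]
R6 ← R6 − (1/2)·R2: [0, 0, -9/2, -5/2, 6]
R4 ← R4 − (65/22)·R3: [0, 0, 0, 9/11, -27/22]
R5 ← R5 + (49/22)·R3: [0, 0, 0, 1/11, -3/22]
R6 ← R6 − (45/22)·R3: [0, 0, 0, 13/11, -39/22]
R5 ← R5 − (1/9)·R4: [0, 0, 0, 0, 0]
R6 ← R6 − (13/9)·R4: [0, 0, 0, 0, 0]
4 nonzero rows, so rank(M) = 4.
M has 5 columns; by rank–nullity, nullity = 5 − 4 = 1.

1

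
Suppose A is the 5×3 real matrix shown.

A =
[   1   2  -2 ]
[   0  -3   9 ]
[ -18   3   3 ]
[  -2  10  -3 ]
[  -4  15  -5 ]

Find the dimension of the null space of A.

Row reduce to echelon form.
R3 ← R3 + (18)·R1: [0, 39, -33]
R4 ← R4 + (2)·R1: [0, 14, -7]
R5 ← R5 + (4)·R1: [0, 23, -13]
R3 ← R3 + (13)·R2: [0, 0, 84]
R4 ← R4 + (14/3)·R2: [0, 0, 35]
R5 ← R5 + (23/3)·R2: [0, 0, 56]
R4 ← R4 − (5/12)·R3: [0, 0, 0]
R5 ← R5 − (2/3)·R3: [0, 0, 0]
3 nonzero rows, so rank(A) = 3.
A has 3 columns; by rank–nullity, nullity = 3 − 3 = 0.

0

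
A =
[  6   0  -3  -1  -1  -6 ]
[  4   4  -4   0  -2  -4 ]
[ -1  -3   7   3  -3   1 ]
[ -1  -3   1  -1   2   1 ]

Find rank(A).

3

Row reduce to echelon form.
R2 ← R2 − (2/3)·R1: [0, 4, -2, 2/3, -4/3, 0]
R3 ← R3 + (1/6)·R1: [0, -3, 13/2, 17/6, -19/6, 0]
R4 ← R4 + (1/6)·R1: [0, -3, 1/2, -7/6, 11/6, 0]
R3 ← R3 + (3/4)·R2: [0, 0, 5, 10/3, -25/6, 0]
R4 ← R4 + (3/4)·R2: [0, 0, -1, -2/3, 5/6, 0]
R4 ← R4 + (1/5)·R3: [0, 0, 0, 0, 0, 0]
Echelon form has 3 nonzero rows, so rank(A) = 3.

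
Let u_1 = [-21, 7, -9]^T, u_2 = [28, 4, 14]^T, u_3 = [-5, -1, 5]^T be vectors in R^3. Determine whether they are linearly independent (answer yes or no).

Form the matrix with these vectors as rows and row reduce.
R2 ← R2 + (4/3)·R1: [0, 40/3, 2]
R3 ← R3 − (5/21)·R1: [0, -8/3, 50/7]
R3 ← R3 + (1/5)·R2: [0, 0, 264/35]
3 nonzero rows, so the 3 vectors span a space of dimension 3.
Since 3 = 3, the vectors are linearly independent.

yes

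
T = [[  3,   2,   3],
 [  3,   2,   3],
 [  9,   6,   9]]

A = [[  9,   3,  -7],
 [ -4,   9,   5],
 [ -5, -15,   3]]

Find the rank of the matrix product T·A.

First compute TA:
[[  4, -18,  -2],
 [  4, -18,  -2],
 [ 12, -54,  -6]]
Now row reduce the product.
R2 ← R2 − R1: [0, 0, 0]
R3 ← R3 − (3)·R1: [0, 0, 0]
1 nonzero row, so rank(TA) = 1.

1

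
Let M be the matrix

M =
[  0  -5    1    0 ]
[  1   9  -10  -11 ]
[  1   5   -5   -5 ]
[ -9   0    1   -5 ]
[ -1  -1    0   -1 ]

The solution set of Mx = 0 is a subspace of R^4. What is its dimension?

Row reduce to echelon form.
Swap R1 ↔ R2
R3 ← R3 − R1: [0, -4, 5, 6]
R4 ← R4 + (9)·R1: [0, 81, -89, -104]
R5 ← R5 + R1: [0, 8, -10, -12]
R3 ← R3 − (4/5)·R2: [0, 0, 21/5, 6]
R4 ← R4 + (81/5)·R2: [0, 0, -364/5, -104]
R5 ← R5 + (8/5)·R2: [0, 0, -42/5, -12]
R4 ← R4 + (52/3)·R3: [0, 0, 0, 0]
R5 ← R5 + (2)·R3: [0, 0, 0, 0]
3 nonzero rows, so rank(M) = 3.
M has 4 columns; by rank–nullity, nullity = 4 − 3 = 1.

1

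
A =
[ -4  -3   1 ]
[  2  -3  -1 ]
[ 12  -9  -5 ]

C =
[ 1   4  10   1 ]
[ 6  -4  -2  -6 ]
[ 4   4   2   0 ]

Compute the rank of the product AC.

First compute AC:
[[-18,   0, -32,  14],
 [-20,  16,  24,  20],
 [-62,  64, 128,  66]]
Now row reduce the product.
R2 ← R2 − (10/9)·R1: [0, 16, 536/9, 40/9]
R3 ← R3 − (31/9)·R1: [0, 64, 2144/9, 160/9]
R3 ← R3 − (4)·R2: [0, 0, 0, 0]
2 nonzero rows, so rank(AC) = 2.

2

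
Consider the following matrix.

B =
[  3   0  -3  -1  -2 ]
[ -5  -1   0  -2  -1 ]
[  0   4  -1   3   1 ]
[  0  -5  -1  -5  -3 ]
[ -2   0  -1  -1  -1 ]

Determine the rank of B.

3

Row reduce to echelon form.
R2 ← R2 + (5/3)·R1: [0, -1, -5, -11/3, -13/3]
R5 ← R5 + (2/3)·R1: [0, 0, -3, -5/3, -7/3]
R3 ← R3 + (4)·R2: [0, 0, -21, -35/3, -49/3]
R4 ← R4 − (5)·R2: [0, 0, 24, 40/3, 56/3]
R4 ← R4 + (8/7)·R3: [0, 0, 0, 0, 0]
R5 ← R5 − (1/7)·R3: [0, 0, 0, 0, 0]
Echelon form has 3 nonzero rows, so rank(B) = 3.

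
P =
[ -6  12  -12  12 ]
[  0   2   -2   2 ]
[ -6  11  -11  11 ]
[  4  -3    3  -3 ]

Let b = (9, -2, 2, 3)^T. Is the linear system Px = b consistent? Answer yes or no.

Row reduce the augmented matrix [P | b].
R3 ← R3 − R1: [0, -1, 1, -1, -7]
R4 ← R4 + (2/3)·R1: [0, 5, -5, 5, 9]
R3 ← R3 + (1/2)·R2: [0, 0, 0, 0, -8]
R4 ← R4 − (5/2)·R2: [0, 0, 0, 0, 14]
R4 ← R4 + (7/4)·R3: [0, 0, 0, 0, 0]
The echelon form has 3 nonzero rows; the last pivot sits in the augmented column, so rank(P) = 2 but rank([P|b]) = 3.
Since the ranks differ, the system is inconsistent.

no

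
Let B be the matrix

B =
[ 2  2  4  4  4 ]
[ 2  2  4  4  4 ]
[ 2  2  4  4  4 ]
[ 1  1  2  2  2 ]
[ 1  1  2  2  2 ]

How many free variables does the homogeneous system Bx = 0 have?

Row reduce to echelon form.
R2 ← R2 − R1: [0, 0, 0, 0, 0]
R3 ← R3 − R1: [0, 0, 0, 0, 0]
R4 ← R4 − (1/2)·R1: [0, 0, 0, 0, 0]
R5 ← R5 − (1/2)·R1: [0, 0, 0, 0, 0]
1 nonzero row, so rank(B) = 1.
B has 5 columns; by rank–nullity, nullity = 5 − 1 = 4.

4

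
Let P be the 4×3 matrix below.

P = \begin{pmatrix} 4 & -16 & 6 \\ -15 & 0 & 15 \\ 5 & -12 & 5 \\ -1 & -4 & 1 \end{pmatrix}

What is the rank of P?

3

Row reduce to echelon form.
R2 ← R2 + (15/4)·R1: [0, -60, 75/2]
R3 ← R3 − (5/4)·R1: [0, 8, -5/2]
R4 ← R4 + (1/4)·R1: [0, -8, 5/2]
R3 ← R3 + (2/15)·R2: [0, 0, 5/2]
R4 ← R4 − (2/15)·R2: [0, 0, -5/2]
R4 ← R4 + R3: [0, 0, 0]
Echelon form has 3 nonzero rows, so rank(P) = 3.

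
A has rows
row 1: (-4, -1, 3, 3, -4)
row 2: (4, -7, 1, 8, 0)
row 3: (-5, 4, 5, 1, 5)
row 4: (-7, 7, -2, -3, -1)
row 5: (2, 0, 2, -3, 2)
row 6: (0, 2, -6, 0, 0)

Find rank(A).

4

Row reduce to echelon form.
R2 ← R2 + R1: [0, -8, 4, 11, -4]
R3 ← R3 − (5/4)·R1: [0, 21/4, 5/4, -11/4, 10]
R4 ← R4 − (7/4)·R1: [0, 35/4, -29/4, -33/4, 6]
R5 ← R5 + (1/2)·R1: [0, -1/2, 7/2, -3/2, 0]
R3 ← R3 + (21/32)·R2: [0, 0, 31/8, 143/32, 59/8]
R4 ← R4 + (35/32)·R2: [0, 0, -23/8, 121/32, 13/8]
R5 ← R5 − (1/16)·R2: [0, 0, 13/4, -35/16, 1/4]
R6 ← R6 + (1/4)·R2: [0, 0, -5, 11/4, -1]
R4 ← R4 + (23/31)·R3: [0, 0, 0, 220/31, 220/31]
R5 ← R5 − (26/31)·R3: [0, 0, 0, -184/31, -184/31]
R6 ← R6 + (40/31)·R3: [0, 0, 0, 264/31, 264/31]
R5 ← R5 + (46/55)·R4: [0, 0, 0, 0, 0]
R6 ← R6 − (6/5)·R4: [0, 0, 0, 0, 0]
Echelon form has 4 nonzero rows, so rank(A) = 4.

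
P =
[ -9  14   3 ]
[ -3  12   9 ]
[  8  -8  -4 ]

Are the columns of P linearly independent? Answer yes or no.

yes

Row reduce P to echelon form.
R2 ← R2 − (1/3)·R1: [0, 22/3, 8]
R3 ← R3 + (8/9)·R1: [0, 40/9, -4/3]
R3 ← R3 − (20/33)·R2: [0, 0, -68/11]
3 pivots among 3 columns.
Every column is a pivot column, so the columns are linearly independent.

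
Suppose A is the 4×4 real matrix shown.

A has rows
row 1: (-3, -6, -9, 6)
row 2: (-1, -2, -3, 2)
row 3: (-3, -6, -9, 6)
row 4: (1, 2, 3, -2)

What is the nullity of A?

Row reduce to echelon form.
R2 ← R2 − (1/3)·R1: [0, 0, 0, 0]
R3 ← R3 − R1: [0, 0, 0, 0]
R4 ← R4 + (1/3)·R1: [0, 0, 0, 0]
1 nonzero row, so rank(A) = 1.
A has 4 columns; by rank–nullity, nullity = 4 − 1 = 3.

3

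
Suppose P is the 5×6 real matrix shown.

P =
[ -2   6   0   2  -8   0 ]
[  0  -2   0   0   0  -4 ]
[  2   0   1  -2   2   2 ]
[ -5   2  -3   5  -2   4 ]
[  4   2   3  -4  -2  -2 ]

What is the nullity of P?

Row reduce to echelon form.
R3 ← R3 + R1: [0, 6, 1, 0, -6, 2]
R4 ← R4 − (5/2)·R1: [0, -13, -3, 0, 18, 4]
R5 ← R5 + (2)·R1: [0, 14, 3, 0, -18, -2]
R3 ← R3 + (3)·R2: [0, 0, 1, 0, -6, -10]
R4 ← R4 − (13/2)·R2: [0, 0, -3, 0, 18, 30]
R5 ← R5 + (7)·R2: [0, 0, 3, 0, -18, -30]
R4 ← R4 + (3)·R3: [0, 0, 0, 0, 0, 0]
R5 ← R5 − (3)·R3: [0, 0, 0, 0, 0, 0]
3 nonzero rows, so rank(P) = 3.
P has 6 columns; by rank–nullity, nullity = 6 − 3 = 3.

3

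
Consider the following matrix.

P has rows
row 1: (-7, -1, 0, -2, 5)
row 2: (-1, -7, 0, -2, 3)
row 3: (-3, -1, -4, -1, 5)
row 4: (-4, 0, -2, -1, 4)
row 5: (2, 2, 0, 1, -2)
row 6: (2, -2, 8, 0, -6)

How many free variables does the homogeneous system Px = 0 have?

Row reduce to echelon form.
R2 ← R2 − (1/7)·R1: [0, -48/7, 0, -12/7, 16/7]
R3 ← R3 − (3/7)·R1: [0, -4/7, -4, -1/7, 20/7]
R4 ← R4 − (4/7)·R1: [0, 4/7, -2, 1/7, 8/7]
R5 ← R5 + (2/7)·R1: [0, 12/7, 0, 3/7, -4/7]
R6 ← R6 + (2/7)·R1: [0, -16/7, 8, -4/7, -32/7]
R3 ← R3 − (1/12)·R2: [0, 0, -4, 0, 8/3]
R4 ← R4 + (1/12)·R2: [0, 0, -2, 0, 4/3]
R5 ← R5 + (1/4)·R2: [0, 0, 0, 0, 0]
R6 ← R6 − (1/3)·R2: [0, 0, 8, 0, -16/3]
R4 ← R4 − (1/2)·R3: [0, 0, 0, 0, 0]
R6 ← R6 + (2)·R3: [0, 0, 0, 0, 0]
3 nonzero rows, so rank(P) = 3.
P has 5 columns; by rank–nullity, nullity = 5 − 3 = 2.

2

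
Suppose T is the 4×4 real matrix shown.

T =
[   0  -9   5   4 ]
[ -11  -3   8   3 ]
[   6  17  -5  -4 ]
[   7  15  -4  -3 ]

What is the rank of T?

Row reduce to echelon form.
Swap R1 ↔ R2
R3 ← R3 + (6/11)·R1: [0, 169/11, -7/11, -26/11]
R4 ← R4 + (7/11)·R1: [0, 144/11, 12/11, -12/11]
R3 ← R3 + (169/99)·R2: [0, 0, 782/99, 442/99]
R4 ← R4 + (16/11)·R2: [0, 0, 92/11, 52/11]
R4 ← R4 − (18/17)·R3: [0, 0, 0, 0]
Echelon form has 3 nonzero rows, so rank(T) = 3.

3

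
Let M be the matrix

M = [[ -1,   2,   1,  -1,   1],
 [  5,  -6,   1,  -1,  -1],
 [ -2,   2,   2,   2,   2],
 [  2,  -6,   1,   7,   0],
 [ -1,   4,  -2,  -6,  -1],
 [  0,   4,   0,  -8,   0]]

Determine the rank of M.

Row reduce to echelon form.
R2 ← R2 + (5)·R1: [0, 4, 6, -6, 4]
R3 ← R3 − (2)·R1: [0, -2, 0, 4, 0]
R4 ← R4 + (2)·R1: [0, -2, 3, 5, 2]
R5 ← R5 − R1: [0, 2, -3, -5, -2]
R3 ← R3 + (1/2)·R2: [0, 0, 3, 1, 2]
R4 ← R4 + (1/2)·R2: [0, 0, 6, 2, 4]
R5 ← R5 − (1/2)·R2: [0, 0, -6, -2, -4]
R6 ← R6 − R2: [0, 0, -6, -2, -4]
R4 ← R4 − (2)·R3: [0, 0, 0, 0, 0]
R5 ← R5 + (2)·R3: [0, 0, 0, 0, 0]
R6 ← R6 + (2)·R3: [0, 0, 0, 0, 0]
Echelon form has 3 nonzero rows, so rank(M) = 3.

3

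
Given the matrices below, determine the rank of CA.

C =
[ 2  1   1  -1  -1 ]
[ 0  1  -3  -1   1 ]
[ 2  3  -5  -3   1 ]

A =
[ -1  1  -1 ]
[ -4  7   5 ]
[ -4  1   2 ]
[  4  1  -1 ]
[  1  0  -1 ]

2

First compute CA:
[[-15,   9,   7],
 [  5,   3,  -1],
 [ -5,  15,   5]]
Now row reduce the product.
R2 ← R2 + (1/3)·R1: [0, 6, 4/3]
R3 ← R3 − (1/3)·R1: [0, 12, 8/3]
R3 ← R3 − (2)·R2: [0, 0, 0]
2 nonzero rows, so rank(CA) = 2.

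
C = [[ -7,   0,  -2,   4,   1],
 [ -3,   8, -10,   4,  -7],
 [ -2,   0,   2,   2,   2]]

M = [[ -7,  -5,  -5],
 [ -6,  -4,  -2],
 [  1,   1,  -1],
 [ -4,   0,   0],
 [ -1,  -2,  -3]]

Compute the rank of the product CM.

3

First compute CM:
[[ 30,  31,  34],
 [-46, -13,  30],
 [  6,   8,   2]]
Now row reduce the product.
R2 ← R2 + (23/15)·R1: [0, 518/15, 1232/15]
R3 ← R3 − (1/5)·R1: [0, 9/5, -24/5]
R3 ← R3 − (27/518)·R2: [0, 0, -336/37]
3 nonzero rows, so rank(CM) = 3.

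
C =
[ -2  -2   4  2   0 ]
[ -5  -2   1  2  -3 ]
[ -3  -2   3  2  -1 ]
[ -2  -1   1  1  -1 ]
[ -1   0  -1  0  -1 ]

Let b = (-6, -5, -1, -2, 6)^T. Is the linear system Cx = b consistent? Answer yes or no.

no

Row reduce the augmented matrix [C | b].
R2 ← R2 − (5/2)·R1: [0, 3, -9, -3, -3, 10]
R3 ← R3 − (3/2)·R1: [0, 1, -3, -1, -1, 8]
R4 ← R4 − R1: [0, 1, -3, -1, -1, 4]
R5 ← R5 − (1/2)·R1: [0, 1, -3, -1, -1, 9]
R3 ← R3 − (1/3)·R2: [0, 0, 0, 0, 0, 14/3]
R4 ← R4 − (1/3)·R2: [0, 0, 0, 0, 0, 2/3]
R5 ← R5 − (1/3)·R2: [0, 0, 0, 0, 0, 17/3]
R4 ← R4 − (1/7)·R3: [0, 0, 0, 0, 0, 0]
R5 ← R5 − (17/14)·R3: [0, 0, 0, 0, 0, 0]
The echelon form has 3 nonzero rows; the last pivot sits in the augmented column, so rank(C) = 2 but rank([C|b]) = 3.
Since the ranks differ, the system is inconsistent.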